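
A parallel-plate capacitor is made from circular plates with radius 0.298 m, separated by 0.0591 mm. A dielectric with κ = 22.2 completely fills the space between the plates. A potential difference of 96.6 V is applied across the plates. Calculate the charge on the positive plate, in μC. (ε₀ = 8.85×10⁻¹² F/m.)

A = π(0.298 m)² = 0.279 m².
C = κε₀A/d = 22.2 × 8.85×10⁻¹² × 0.279 / 5.91×10⁻⁵ = 9.27×10⁻⁷ F.
Q = CV = 9.27×10⁻⁷ × 96.6 = 8.96×10⁻⁵ C.

89.6 μC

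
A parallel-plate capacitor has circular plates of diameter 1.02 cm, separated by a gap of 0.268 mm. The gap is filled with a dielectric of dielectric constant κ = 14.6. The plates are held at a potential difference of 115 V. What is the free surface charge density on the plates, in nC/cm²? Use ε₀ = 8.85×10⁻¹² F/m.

A = π(1.02/2 cm)² = 8.17×10⁻⁵ m².
C = κε₀A/d = 14.6 × 8.85×10⁻¹² × 8.17×10⁻⁵ / 2.68×10⁻⁴ = 3.94×10⁻¹¹ F.
σ = Q/A = CV/A = 3.94×10⁻¹¹ × 115 / 8.17×10⁻⁵ = 5.54×10⁻⁵ C/m².

5.54 nC/cm²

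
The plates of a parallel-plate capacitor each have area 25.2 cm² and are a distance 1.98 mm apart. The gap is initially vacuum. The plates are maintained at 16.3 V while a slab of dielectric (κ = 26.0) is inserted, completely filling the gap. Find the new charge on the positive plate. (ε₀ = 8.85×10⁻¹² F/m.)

4.77 nC

A = 25.2 cm² = 2.52×10⁻³ m².
Initially C₁ = ε₀A/d = 8.85×10⁻¹² × 2.52×10⁻³ / 1.98×10⁻³ = 1.13×10⁻¹¹ F.
Q₁ = 1.84×10⁻¹⁰ C.
Battery connected ⇒ V is held fixed. C₂ = 26.0 C₁ and Q = CV, so Q₂/Q₁ = C₂/C₁ = 26.0.
Q₂ = 26.0 × 1.84×10⁻¹⁰ = 4.77×10⁻⁹ C.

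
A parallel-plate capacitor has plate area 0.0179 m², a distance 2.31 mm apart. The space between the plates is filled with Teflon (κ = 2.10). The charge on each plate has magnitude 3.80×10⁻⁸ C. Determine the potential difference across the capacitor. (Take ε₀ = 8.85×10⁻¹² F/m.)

C = κε₀A/d = 2.10 × 8.85×10⁻¹² × 1.79×10⁻² / 2.31×10⁻³ = 1.44×10⁻¹⁰ F.
V = Q/C = 3.80×10⁻⁸ / 1.44×10⁻¹⁰ = 2.64×10² V.

V ≈ 264 V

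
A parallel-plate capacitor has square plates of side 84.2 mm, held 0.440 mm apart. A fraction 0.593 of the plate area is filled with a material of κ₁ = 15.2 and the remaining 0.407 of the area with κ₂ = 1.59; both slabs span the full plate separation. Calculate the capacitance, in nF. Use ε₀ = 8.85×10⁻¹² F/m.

A = (84.2 mm)² = 7.09×10⁻³ m².
Side-by-side slabs ⇒ two capacitors in parallel, each spanning the full gap.
C₁ = κ₁ε₀A₁/d = 15.2 × 8.85×10⁻¹² × 4.20×10⁻³ / 4.40×10⁻⁴ = 1.29×10⁻⁹ F.
C₂ = κ₂ε₀A₂/d = 1.59 × 8.85×10⁻¹² × 2.89×10⁻³ / 4.40×10⁻⁴ = 9.23×10⁻¹¹ F.
C = C₁ + C₂ = 1.38×10⁻⁹ F.

1.38 nF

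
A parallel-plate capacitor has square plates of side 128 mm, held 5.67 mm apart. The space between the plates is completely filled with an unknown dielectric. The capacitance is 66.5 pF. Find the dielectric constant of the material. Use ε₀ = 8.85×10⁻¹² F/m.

2.60

A = (128 mm)² = 1.64×10⁻² m².
κ = Cd/(ε₀A) = 6.65×10⁻¹¹ × 5.67×10⁻³ / (8.85×10⁻¹² × 1.64×10⁻²) = 2.60.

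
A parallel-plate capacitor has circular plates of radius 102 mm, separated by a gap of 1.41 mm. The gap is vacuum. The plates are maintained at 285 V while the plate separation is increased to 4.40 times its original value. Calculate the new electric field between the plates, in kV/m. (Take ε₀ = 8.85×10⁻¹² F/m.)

E ≈ 45.9 kV/m

A = π(102 mm)² = 3.27×10⁻² m².
Initially C₁ = ε₀A/d = 8.85×10⁻¹² × 3.27×10⁻² / 1.41×10⁻³ = 2.05×10⁻¹⁰ F.
E₁ = 2.02×10⁵ V/m.
Battery connected ⇒ V is held fixed. E = V/d, so E₂/E₁ = d₁/d₂ = 0.227.
E₂ = 0.227 × 2.02×10⁵ = 4.59×10⁴ V/m.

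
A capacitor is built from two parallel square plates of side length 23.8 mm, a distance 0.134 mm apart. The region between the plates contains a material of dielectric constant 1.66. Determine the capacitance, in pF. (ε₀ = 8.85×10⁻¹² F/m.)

A = (23.8 mm)² = 5.66×10⁻⁴ m².
C = κε₀A/d = 1.66 × 8.85×10⁻¹² × 5.66×10⁻⁴ / 1.34×10⁻⁴ = 6.21×10⁻¹¹ F.

62.1 pF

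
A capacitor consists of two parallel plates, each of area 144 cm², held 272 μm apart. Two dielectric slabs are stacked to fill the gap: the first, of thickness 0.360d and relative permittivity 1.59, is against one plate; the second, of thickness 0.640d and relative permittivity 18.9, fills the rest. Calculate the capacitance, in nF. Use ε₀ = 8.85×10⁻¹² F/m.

A = 144 cm² = 1.44×10⁻² m².
Stacked slabs ⇒ two capacitors in series, each with the full plate area.
C₁ = κ₁ε₀A/d₁ = 1.59 × 8.85×10⁻¹² × 1.44×10⁻² / 9.79×10⁻⁵ = 2.07×10⁻⁹ F.
C₂ = κ₂ε₀A/d₂ = 18.9 × 8.85×10⁻¹² × 1.44×10⁻² / 1.74×10⁻⁴ = 1.38×10⁻⁸ F.
C = (1/C₁ + 1/C₂)⁻¹ = 1.80×10⁻⁹ F.

C ≈ 1.80 nF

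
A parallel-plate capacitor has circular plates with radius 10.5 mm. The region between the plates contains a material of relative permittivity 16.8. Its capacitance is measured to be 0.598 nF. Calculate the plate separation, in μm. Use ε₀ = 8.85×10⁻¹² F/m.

86.1 μm

A = π(10.5 mm)² = 3.46×10⁻⁴ m².
d = κε₀A/C = 16.8 × 8.85×10⁻¹² × 3.46×10⁻⁴ / 5.98×10⁻¹⁰ = 8.61×10⁻⁵ m.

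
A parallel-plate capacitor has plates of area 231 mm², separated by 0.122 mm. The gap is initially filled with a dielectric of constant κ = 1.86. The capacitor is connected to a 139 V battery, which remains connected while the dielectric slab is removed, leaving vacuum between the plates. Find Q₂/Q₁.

0.538

Battery connected ⇒ V is held fixed.
C₂ = 0.538 C₁ and Q = CV, so Q₂/Q₁ = C₂/C₁ = 0.538.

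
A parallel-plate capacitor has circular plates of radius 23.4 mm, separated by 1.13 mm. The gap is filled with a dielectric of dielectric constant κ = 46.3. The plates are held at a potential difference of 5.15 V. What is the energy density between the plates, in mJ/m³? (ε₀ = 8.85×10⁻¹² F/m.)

E = V/d = 5.15 / 1.13×10⁻³ = 4.56×10³ V/m.
u = ½κε₀E² = ½ × 46.3 × 8.85×10⁻¹² × (4.56×10³)² = 4.26×10⁻³ J/m³.

u ≈ 4.26 mJ/m³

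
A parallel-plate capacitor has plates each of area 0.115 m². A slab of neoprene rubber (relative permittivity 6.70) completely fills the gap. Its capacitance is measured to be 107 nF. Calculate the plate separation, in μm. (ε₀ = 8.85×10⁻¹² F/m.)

d = κε₀A/C = 6.70 × 8.85×10⁻¹² × 0.115 / 1.07×10⁻⁷ = 6.37×10⁻⁵ m.

63.7 μm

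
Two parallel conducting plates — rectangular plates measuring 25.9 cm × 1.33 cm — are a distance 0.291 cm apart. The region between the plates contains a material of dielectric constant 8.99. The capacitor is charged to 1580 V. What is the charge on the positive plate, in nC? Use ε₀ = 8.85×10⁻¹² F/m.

A = 25.9 × 1.33 cm² = 3.44×10⁻³ m².
C = κε₀A/d = 8.99 × 8.85×10⁻¹² × 3.44×10⁻³ / 2.91×10⁻³ = 9.42×10⁻¹¹ F.
Q = CV = 9.42×10⁻¹¹ × 1580 = 1.49×10⁻⁷ C.

149 nC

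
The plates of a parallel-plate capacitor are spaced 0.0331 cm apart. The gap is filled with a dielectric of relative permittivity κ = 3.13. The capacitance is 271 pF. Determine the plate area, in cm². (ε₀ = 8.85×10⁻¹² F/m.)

32.4 cm²

A = Cd/(κε₀) = 2.71×10⁻¹⁰ × 3.31×10⁻⁴ / (3.13 × 8.85×10⁻¹²) = 3.24×10⁻³ m².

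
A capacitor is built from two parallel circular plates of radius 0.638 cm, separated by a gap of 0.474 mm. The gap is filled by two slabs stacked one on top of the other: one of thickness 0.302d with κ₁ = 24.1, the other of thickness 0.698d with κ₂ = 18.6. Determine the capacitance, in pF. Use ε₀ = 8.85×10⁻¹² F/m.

A = π(0.638 cm)² = 1.28×10⁻⁴ m².
Stacked slabs ⇒ two capacitors in series, each with the full plate area.
C₁ = κ₁ε₀A/d₁ = 24.1 × 8.85×10⁻¹² × 1.28×10⁻⁴ / 1.43×10⁻⁴ = 1.91×10⁻¹⁰ F.
C₂ = κ₂ε₀A/d₂ = 18.6 × 8.85×10⁻¹² × 1.28×10⁻⁴ / 3.31×10⁻⁴ = 6.36×10⁻¹¹ F.
C = (1/C₁ + 1/C₂)⁻¹ = 4.77×10⁻¹¹ F.

47.7 pF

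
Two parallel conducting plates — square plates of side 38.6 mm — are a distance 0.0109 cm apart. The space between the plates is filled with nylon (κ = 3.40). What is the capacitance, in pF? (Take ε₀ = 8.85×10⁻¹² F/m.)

411 pF

A = (38.6 mm)² = 1.49×10⁻³ m².
C = κε₀A/d = 3.40 × 8.85×10⁻¹² × 1.49×10⁻³ / 1.09×10⁻⁴ = 4.11×10⁻¹⁰ F.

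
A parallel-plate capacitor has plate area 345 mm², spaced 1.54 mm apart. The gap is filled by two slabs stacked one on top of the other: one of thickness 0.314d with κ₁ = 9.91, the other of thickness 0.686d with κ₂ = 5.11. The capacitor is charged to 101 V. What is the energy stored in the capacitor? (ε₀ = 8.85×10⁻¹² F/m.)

60.9 nJ

A = 345 mm² = 3.45×10⁻⁴ m².
Stacked slabs ⇒ two capacitors in series, each with the full plate area.
C₁ = κ₁ε₀A/d₁ = 9.91 × 8.85×10⁻¹² × 3.45×10⁻⁴ / 4.84×10⁻⁴ = 6.26×10⁻¹¹ F.
C₂ = κ₂ε₀A/d₂ = 5.11 × 8.85×10⁻¹² × 3.45×10⁻⁴ / 1.06×10⁻³ = 1.48×10⁻¹¹ F.
C = (1/C₁ + 1/C₂)⁻¹ = 1.19×10⁻¹¹ F.
U = ½CV² = ½ × 1.19×10⁻¹¹ × (101)² = 6.09×10⁻⁸ J.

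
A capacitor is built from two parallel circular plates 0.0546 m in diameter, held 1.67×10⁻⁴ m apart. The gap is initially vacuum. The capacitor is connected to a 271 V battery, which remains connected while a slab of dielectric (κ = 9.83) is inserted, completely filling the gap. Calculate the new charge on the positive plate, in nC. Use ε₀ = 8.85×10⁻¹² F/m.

A = π(0.0546/2 m)² = 2.34×10⁻³ m².
Initially C₁ = ε₀A/d = 8.85×10⁻¹² × 2.34×10⁻³ / 1.67×10⁻⁴ = 1.24×10⁻¹⁰ F.
Q₁ = 3.36×10⁻⁸ C.
Battery connected ⇒ V is held fixed. C₂ = 9.83 C₁ and Q = CV, so Q₂/Q₁ = C₂/C₁ = 9.83.
Q₂ = 9.83 × 3.36×10⁻⁸ = 3.31×10⁻⁷ C.

Q ≈ 331 nC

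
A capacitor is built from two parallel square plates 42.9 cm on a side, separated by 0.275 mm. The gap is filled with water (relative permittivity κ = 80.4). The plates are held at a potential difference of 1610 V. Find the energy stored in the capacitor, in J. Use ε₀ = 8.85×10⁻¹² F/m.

A = (42.9 cm)² = 0.184 m².
C = κε₀A/d = 80.4 × 8.85×10⁻¹² × 0.184 / 2.75×10⁻⁴ = 4.76×10⁻⁷ F.
U = ½CV² = ½ × 4.76×10⁻⁷ × (1610)² = 0.617 J.

U ≈ 0.617 J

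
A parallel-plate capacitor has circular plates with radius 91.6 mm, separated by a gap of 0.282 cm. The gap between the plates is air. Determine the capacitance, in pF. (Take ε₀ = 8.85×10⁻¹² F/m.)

A = π(91.6 mm)² = 2.64×10⁻² m².
C = ε₀A/d = 8.85×10⁻¹² × 2.64×10⁻² / 2.82×10⁻³ = 8.27×10⁻¹¹ F.

C ≈ 82.7 pF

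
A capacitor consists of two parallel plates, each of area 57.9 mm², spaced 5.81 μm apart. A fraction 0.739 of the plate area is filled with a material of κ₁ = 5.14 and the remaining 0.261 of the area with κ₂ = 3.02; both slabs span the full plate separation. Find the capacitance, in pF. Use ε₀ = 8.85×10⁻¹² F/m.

405 pF

A = 57.9 mm² = 5.79×10⁻⁵ m².
Side-by-side slabs ⇒ two capacitors in parallel, each spanning the full gap.
C₁ = κ₁ε₀A₁/d = 5.14 × 8.85×10⁻¹² × 4.28×10⁻⁵ / 5.81×10⁻⁶ = 3.35×10⁻¹⁰ F.
C₂ = κ₂ε₀A₂/d = 3.02 × 8.85×10⁻¹² × 1.51×10⁻⁵ / 5.81×10⁻⁶ = 6.95×10⁻¹¹ F.
C = C₁ + C₂ = 4.05×10⁻¹⁰ F.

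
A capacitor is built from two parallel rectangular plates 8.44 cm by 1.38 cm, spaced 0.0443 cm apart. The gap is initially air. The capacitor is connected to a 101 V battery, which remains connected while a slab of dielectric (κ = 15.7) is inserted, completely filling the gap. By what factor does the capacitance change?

C = κε₀A/d scales with κ, so C₂/C₁ = κ = 15.7.

15.7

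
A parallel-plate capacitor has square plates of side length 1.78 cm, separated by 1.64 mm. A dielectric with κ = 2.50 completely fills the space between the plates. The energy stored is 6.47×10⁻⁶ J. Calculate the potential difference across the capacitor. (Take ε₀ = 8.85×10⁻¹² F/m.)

A = (1.78 cm)² = 3.17×10⁻⁴ m².
C = κε₀A/d = 2.50 × 8.85×10⁻¹² × 3.17×10⁻⁴ / 1.64×10⁻³ = 4.27×10⁻¹² F.
V = √(2U/C) = √(2 × 6.47×10⁻⁶ / 4.27×10⁻¹²) = 1.74×10³ V.

1.74 kV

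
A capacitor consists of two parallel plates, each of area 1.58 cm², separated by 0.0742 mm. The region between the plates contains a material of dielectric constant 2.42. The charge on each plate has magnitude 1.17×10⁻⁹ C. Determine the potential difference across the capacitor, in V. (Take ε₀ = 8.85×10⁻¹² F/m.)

V ≈ 25.7 V

A = 1.58 cm² = 1.58×10⁻⁴ m².
C = κε₀A/d = 2.42 × 8.85×10⁻¹² × 1.58×10⁻⁴ / 7.42×10⁻⁵ = 4.56×10⁻¹¹ F.
V = Q/C = 1.17×10⁻⁹ / 4.56×10⁻¹¹ = 25.7 V.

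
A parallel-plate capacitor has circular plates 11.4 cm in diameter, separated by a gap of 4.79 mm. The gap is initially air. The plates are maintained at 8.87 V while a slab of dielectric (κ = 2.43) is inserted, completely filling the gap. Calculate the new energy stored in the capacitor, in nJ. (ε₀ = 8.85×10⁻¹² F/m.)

U ≈ 1.80 nJ

A = π(11.4/2 cm)² = 1.02×10⁻² m².
Initially C₁ = ε₀A/d = 8.85×10⁻¹² × 1.02×10⁻² / 4.79×10⁻³ = 1.89×10⁻¹¹ F.
U₁ = 7.42×10⁻¹⁰ J.
Battery connected ⇒ V is held fixed. C₂ = 2.43 C₁ and U = ½CV², so U₂/U₁ = C₂/C₁ = 2.43.
U₂ = 2.43 × 7.42×10⁻¹⁰ = 1.80×10⁻⁹ J.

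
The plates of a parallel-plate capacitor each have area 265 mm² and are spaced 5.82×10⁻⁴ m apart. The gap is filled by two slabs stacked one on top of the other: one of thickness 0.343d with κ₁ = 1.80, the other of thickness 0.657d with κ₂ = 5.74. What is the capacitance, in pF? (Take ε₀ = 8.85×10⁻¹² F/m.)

A = 265 mm² = 2.65×10⁻⁴ m².
Stacked slabs ⇒ two capacitors in series, each with the full plate area.
C₁ = κ₁ε₀A/d₁ = 1.80 × 8.85×10⁻¹² × 2.65×10⁻⁴ / 2.00×10⁻⁴ = 2.11×10⁻¹¹ F.
C₂ = κ₂ε₀A/d₂ = 5.74 × 8.85×10⁻¹² × 2.65×10⁻⁴ / 3.82×10⁻⁴ = 3.52×10⁻¹¹ F.
C = (1/C₁ + 1/C₂)⁻¹ = 1.32×10⁻¹¹ F.

C ≈ 13.2 pF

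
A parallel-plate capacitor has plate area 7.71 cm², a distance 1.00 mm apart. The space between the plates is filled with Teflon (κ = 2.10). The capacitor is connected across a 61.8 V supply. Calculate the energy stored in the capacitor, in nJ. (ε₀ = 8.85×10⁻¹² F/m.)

U ≈ 27.4 nJ

A = 7.71 cm² = 7.71×10⁻⁴ m².
C = κε₀A/d = 2.10 × 8.85×10⁻¹² × 7.71×10⁻⁴ / 1.00×10⁻³ = 1.43×10⁻¹¹ F.
U = ½CV² = ½ × 1.43×10⁻¹¹ × (61.8)² = 2.74×10⁻⁸ J.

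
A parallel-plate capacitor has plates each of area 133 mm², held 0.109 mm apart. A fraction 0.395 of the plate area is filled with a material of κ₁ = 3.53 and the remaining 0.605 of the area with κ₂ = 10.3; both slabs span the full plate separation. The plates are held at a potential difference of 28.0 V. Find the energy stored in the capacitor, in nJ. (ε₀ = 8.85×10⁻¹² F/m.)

32.3 nJ

A = 133 mm² = 1.33×10⁻⁴ m².
Side-by-side slabs ⇒ two capacitors in parallel, each spanning the full gap.
C₁ = κ₁ε₀A₁/d = 3.53 × 8.85×10⁻¹² × 5.25×10⁻⁵ / 1.09×10⁻⁴ = 1.51×10⁻¹¹ F.
C₂ = κ₂ε₀A₂/d = 10.3 × 8.85×10⁻¹² × 8.05×10⁻⁵ / 1.09×10⁻⁴ = 6.73×10⁻¹¹ F.
C = C₁ + C₂ = 8.23×10⁻¹¹ F.
U = ½CV² = ½ × 8.23×10⁻¹¹ × (28.0)² = 3.23×10⁻⁸ J.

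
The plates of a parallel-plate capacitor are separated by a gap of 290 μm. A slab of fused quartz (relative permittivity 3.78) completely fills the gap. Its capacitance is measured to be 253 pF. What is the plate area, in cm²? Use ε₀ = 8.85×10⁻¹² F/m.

A ≈ 21.9 cm²

A = Cd/(κε₀) = 2.53×10⁻¹⁰ × 2.90×10⁻⁴ / (3.78 × 8.85×10⁻¹²) = 2.19×10⁻³ m².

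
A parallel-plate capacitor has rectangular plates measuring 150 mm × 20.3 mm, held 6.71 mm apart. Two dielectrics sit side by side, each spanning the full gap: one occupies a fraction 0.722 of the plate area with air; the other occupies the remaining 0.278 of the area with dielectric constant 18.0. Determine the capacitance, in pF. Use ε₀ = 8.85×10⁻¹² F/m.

A = 150 × 20.3 mm² = 3.04×10⁻³ m².
Side-by-side slabs ⇒ two capacitors in parallel, each spanning the full gap.
C₁ = κ₁ε₀A₁/d = 1.00 × 8.85×10⁻¹² × 2.20×10⁻³ / 6.71×10⁻³ = 2.90×10⁻¹² F.
C₂ = κ₂ε₀A₂/d = 18.0 × 8.85×10⁻¹² × 8.47×10⁻⁴ / 6.71×10⁻³ = 2.01×10⁻¹¹ F.
C = C₁ + C₂ = 2.30×10⁻¹¹ F.

C ≈ 23.0 pF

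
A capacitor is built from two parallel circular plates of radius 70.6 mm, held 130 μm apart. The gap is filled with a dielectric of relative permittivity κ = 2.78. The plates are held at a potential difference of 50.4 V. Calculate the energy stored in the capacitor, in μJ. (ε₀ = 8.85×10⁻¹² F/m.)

A = π(70.6 mm)² = 1.57×10⁻² m².
C = κε₀A/d = 2.78 × 8.85×10⁻¹² × 1.57×10⁻² / 1.30×10⁻⁴ = 2.96×10⁻⁹ F.
U = ½CV² = ½ × 2.96×10⁻⁹ × (50.4)² = 3.76×10⁻⁶ J.

U ≈ 3.76 μJ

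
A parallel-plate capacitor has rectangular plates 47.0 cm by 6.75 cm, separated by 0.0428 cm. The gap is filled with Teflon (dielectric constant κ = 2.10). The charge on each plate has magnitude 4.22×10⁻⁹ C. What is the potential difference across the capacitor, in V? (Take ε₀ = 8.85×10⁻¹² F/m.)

V ≈ 3.06 V

A = 47.0 × 6.75 cm² = 3.17×10⁻² m².
C = κε₀A/d = 2.10 × 8.85×10⁻¹² × 3.17×10⁻² / 4.28×10⁻⁴ = 1.38×10⁻⁹ F.
V = Q/C = 4.22×10⁻⁹ / 1.38×10⁻⁹ = 3.06 V.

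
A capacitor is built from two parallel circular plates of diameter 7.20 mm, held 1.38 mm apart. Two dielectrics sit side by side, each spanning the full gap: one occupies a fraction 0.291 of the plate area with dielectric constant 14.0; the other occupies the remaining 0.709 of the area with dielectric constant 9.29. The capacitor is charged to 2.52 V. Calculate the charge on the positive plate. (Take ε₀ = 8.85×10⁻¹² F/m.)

A = π(7.20/2 mm)² = 4.07×10⁻⁵ m².
Side-by-side slabs ⇒ two capacitors in parallel, each spanning the full gap.
C₁ = κ₁ε₀A₁/d = 14.0 × 8.85×10⁻¹² × 1.18×10⁻⁵ / 1.38×10⁻³ = 1.06×10⁻¹² F.
C₂ = κ₂ε₀A₂/d = 9.29 × 8.85×10⁻¹² × 2.89×10⁻⁵ / 1.38×10⁻³ = 1.72×10⁻¹² F.
C = C₁ + C₂ = 2.78×10⁻¹² F.
Q = CV = 2.78×10⁻¹² × 2.52 = 7.01×10⁻¹² C.

7.01 pC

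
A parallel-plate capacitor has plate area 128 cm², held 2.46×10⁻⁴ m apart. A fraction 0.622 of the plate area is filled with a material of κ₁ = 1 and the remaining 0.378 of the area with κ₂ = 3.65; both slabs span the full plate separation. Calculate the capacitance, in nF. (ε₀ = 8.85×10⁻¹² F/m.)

A = 128 cm² = 1.28×10⁻² m².
Side-by-side slabs ⇒ two capacitors in parallel, each spanning the full gap.
C₁ = κ₁ε₀A₁/d = 1.00 × 8.85×10⁻¹² × 7.96×10⁻³ / 2.46×10⁻⁴ = 2.86×10⁻¹⁰ F.
C₂ = κ₂ε₀A₂/d = 3.65 × 8.85×10⁻¹² × 4.84×10⁻³ / 2.46×10⁻⁴ = 6.35×10⁻¹⁰ F.
C = C₁ + C₂ = 9.22×10⁻¹⁰ F.

0.922 nF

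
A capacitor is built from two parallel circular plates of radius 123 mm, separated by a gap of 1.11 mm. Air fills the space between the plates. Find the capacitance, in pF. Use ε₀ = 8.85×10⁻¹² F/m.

379 pF

A = π(123 mm)² = 4.75×10⁻² m².
C = ε₀A/d = 8.85×10⁻¹² × 4.75×10⁻² / 1.11×10⁻³ = 3.79×10⁻¹⁰ F.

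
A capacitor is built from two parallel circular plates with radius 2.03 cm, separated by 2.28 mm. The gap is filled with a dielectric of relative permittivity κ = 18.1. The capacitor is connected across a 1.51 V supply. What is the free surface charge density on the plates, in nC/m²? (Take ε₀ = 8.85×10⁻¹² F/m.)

σ ≈ 106 nC/m²

A = π(2.03 cm)² = 1.29×10⁻³ m².
C = κε₀A/d = 18.1 × 8.85×10⁻¹² × 1.29×10⁻³ / 2.28×10⁻³ = 9.10×10⁻¹¹ F.
σ = Q/A = CV/A = 9.10×10⁻¹¹ × 1.51 / 1.29×10⁻³ = 1.06×10⁻⁷ C/m².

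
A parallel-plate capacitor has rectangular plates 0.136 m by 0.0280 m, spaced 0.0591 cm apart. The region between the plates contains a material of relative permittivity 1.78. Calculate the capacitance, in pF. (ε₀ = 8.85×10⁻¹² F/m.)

102 pF

A = 0.136 × 0.0280 m² = 3.81×10⁻³ m².
C = κε₀A/d = 1.78 × 8.85×10⁻¹² × 3.81×10⁻³ / 5.91×10⁻⁴ = 1.02×10⁻¹⁰ F.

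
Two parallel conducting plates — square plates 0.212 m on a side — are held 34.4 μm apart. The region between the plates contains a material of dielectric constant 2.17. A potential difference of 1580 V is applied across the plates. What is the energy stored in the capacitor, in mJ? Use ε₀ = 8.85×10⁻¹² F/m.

U ≈ 31.3 mJ

A = (0.212 m)² = 4.49×10⁻² m².
C = κε₀A/d = 2.17 × 8.85×10⁻¹² × 4.49×10⁻² / 3.44×10⁻⁵ = 2.51×10⁻⁸ F.
U = ½CV² = ½ × 2.51×10⁻⁸ × (1580)² = 3.13×10⁻² J.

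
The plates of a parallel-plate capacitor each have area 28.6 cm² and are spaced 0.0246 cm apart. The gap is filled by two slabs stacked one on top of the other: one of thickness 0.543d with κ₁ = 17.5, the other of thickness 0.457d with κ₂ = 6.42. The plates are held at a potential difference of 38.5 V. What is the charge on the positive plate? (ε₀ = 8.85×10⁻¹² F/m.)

A = 28.6 cm² = 2.86×10⁻³ m².
Stacked slabs ⇒ two capacitors in series, each with the full plate area.
C₁ = κ₁ε₀A/d₁ = 17.5 × 8.85×10⁻¹² × 2.86×10⁻³ / 1.34×10⁻⁴ = 3.32×10⁻⁹ F.
C₂ = κ₂ε₀A/d₂ = 6.42 × 8.85×10⁻¹² × 2.86×10⁻³ / 1.12×10⁻⁴ = 1.45×10⁻⁹ F.
C = (1/C₁ + 1/C₂)⁻¹ = 1.01×10⁻⁹ F.
Q = CV = 1.01×10⁻⁹ × 38.5 = 3.88×10⁻⁸ C.

Q ≈ 38.8 nC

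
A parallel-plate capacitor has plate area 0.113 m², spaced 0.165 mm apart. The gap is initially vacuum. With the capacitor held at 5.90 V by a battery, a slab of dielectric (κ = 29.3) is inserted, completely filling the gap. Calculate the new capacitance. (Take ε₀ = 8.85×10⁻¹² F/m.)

Initially C₁ = ε₀A/d = 8.85×10⁻¹² × 0.113 / 1.65×10⁻⁴ = 6.06×10⁻⁹ F.
C = κε₀A/d scales with κ, so C₂/C₁ = κ = 29.3.
C₂ = 29.3 × 6.06×10⁻⁹ = 1.78×10⁻⁷ F.

178 nF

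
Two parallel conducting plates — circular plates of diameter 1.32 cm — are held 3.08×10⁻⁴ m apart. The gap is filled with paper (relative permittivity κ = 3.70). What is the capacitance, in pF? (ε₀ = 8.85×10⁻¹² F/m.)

A = π(1.32/2 cm)² = 1.37×10⁻⁴ m².
C = κε₀A/d = 3.70 × 8.85×10⁻¹² × 1.37×10⁻⁴ / 3.08×10⁻⁴ = 1.45×10⁻¹¹ F.

14.5 pF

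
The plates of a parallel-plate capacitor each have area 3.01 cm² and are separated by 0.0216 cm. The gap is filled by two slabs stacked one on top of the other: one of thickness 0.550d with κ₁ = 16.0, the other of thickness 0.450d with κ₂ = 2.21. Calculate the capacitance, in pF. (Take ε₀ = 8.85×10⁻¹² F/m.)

C ≈ 51.8 pF

A = 3.01 cm² = 3.01×10⁻⁴ m².
Stacked slabs ⇒ two capacitors in series, each with the full plate area.
C₁ = κ₁ε₀A/d₁ = 16.0 × 8.85×10⁻¹² × 3.01×10⁻⁴ / 1.19×10⁻⁴ = 3.59×10⁻¹⁰ F.
C₂ = κ₂ε₀A/d₂ = 2.21 × 8.85×10⁻¹² × 3.01×10⁻⁴ / 9.72×10⁻⁵ = 6.06×10⁻¹¹ F.
C = (1/C₁ + 1/C₂)⁻¹ = 5.18×10⁻¹¹ F.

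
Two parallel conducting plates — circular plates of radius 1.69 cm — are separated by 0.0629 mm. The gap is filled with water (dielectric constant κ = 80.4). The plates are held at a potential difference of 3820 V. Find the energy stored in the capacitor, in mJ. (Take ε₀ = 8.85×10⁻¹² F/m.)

U ≈ 74.1 mJ

A = π(1.69 cm)² = 8.97×10⁻⁴ m².
C = κε₀A/d = 80.4 × 8.85×10⁻¹² × 8.97×10⁻⁴ / 6.29×10⁻⁵ = 1.02×10⁻⁸ F.
U = ½CV² = ½ × 1.02×10⁻⁸ × (3820)² = 7.41×10⁻² J.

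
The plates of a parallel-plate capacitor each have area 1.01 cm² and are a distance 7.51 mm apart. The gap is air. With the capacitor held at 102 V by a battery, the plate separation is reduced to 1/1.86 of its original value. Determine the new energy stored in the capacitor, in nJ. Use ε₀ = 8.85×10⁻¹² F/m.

A = 1.01 cm² = 1.01×10⁻⁴ m².
Initially C₁ = ε₀A/d = 8.85×10⁻¹² × 1.01×10⁻⁴ / 7.51×10⁻³ = 1.19×10⁻¹³ F.
U₁ = 6.19×10⁻¹⁰ J.
Battery connected ⇒ V is held fixed. C₂ = 1.86 C₁ and U = ½CV², so U₂/U₁ = C₂/C₁ = 1.86.
U₂ = 1.86 × 6.19×10⁻¹⁰ = 1.15×10⁻⁹ J.

1.15 nJ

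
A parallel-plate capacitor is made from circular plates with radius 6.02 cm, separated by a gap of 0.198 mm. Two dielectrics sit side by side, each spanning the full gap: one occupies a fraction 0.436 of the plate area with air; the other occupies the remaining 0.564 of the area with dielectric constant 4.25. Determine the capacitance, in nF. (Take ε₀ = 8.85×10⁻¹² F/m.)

A = π(6.02 cm)² = 1.14×10⁻² m².
Side-by-side slabs ⇒ two capacitors in parallel, each spanning the full gap.
C₁ = κ₁ε₀A₁/d = 1.00 × 8.85×10⁻¹² × 4.96×10⁻³ / 1.98×10⁻⁴ = 2.22×10⁻¹⁰ F.
C₂ = κ₂ε₀A₂/d = 4.25 × 8.85×10⁻¹² × 6.42×10⁻³ / 1.98×10⁻⁴ = 1.22×10⁻⁹ F.
C = C₁ + C₂ = 1.44×10⁻⁹ F.

1.44 nF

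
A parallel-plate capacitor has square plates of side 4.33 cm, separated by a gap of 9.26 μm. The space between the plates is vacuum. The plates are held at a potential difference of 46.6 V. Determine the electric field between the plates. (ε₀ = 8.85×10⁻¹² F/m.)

E ≈ 5.03 MV/m

E = V/d = 46.6 / 9.26×10⁻⁶ = 5.03×10⁶ V/m.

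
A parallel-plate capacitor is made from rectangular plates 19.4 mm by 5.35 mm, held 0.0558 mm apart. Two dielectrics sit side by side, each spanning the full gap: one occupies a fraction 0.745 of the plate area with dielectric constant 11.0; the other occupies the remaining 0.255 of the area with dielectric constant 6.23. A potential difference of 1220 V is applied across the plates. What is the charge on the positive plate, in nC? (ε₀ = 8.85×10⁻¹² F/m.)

Q ≈ 196 nC

A = 19.4 × 5.35 mm² = 1.04×10⁻⁴ m².
Side-by-side slabs ⇒ two capacitors in parallel, each spanning the full gap.
C₁ = κ₁ε₀A₁/d = 11.0 × 8.85×10⁻¹² × 7.73×10⁻⁵ / 5.58×10⁻⁵ = 1.35×10⁻¹⁰ F.
C₂ = κ₂ε₀A₂/d = 6.23 × 8.85×10⁻¹² × 2.65×10⁻⁵ / 5.58×10⁻⁵ = 2.62×10⁻¹¹ F.
C = C₁ + C₂ = 1.61×10⁻¹⁰ F.
Q = CV = 1.61×10⁻¹⁰ × 1220 = 1.96×10⁻⁷ C.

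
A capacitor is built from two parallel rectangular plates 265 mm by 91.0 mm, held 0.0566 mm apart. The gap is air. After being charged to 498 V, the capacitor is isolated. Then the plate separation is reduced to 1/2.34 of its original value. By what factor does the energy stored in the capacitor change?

0.427

Isolated ⇒ Q is held fixed.
C₂ = 2.34 C₁ and U = Q²/(2C), so U₂/U₁ = C₁/C₂ = 0.427.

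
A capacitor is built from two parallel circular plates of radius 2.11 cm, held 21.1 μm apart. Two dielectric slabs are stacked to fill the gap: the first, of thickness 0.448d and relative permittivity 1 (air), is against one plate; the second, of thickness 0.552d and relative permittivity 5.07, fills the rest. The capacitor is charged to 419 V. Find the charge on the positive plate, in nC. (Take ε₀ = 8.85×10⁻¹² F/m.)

441 nC

A = π(2.11 cm)² = 1.40×10⁻³ m².
Stacked slabs ⇒ two capacitors in series, each with the full plate area.
C₁ = κ₁ε₀A/d₁ = 1.00 × 8.85×10⁻¹² × 1.40×10⁻³ / 9.45×10⁻⁶ = 1.31×10⁻⁹ F.
C₂ = κ₂ε₀A/d₂ = 5.07 × 8.85×10⁻¹² × 1.40×10⁻³ / 1.16×10⁻⁵ = 5.39×10⁻⁹ F.
C = (1/C₁ + 1/C₂)⁻¹ = 1.05×10⁻⁹ F.
Q = CV = 1.05×10⁻⁹ × 419 = 4.41×10⁻⁷ C.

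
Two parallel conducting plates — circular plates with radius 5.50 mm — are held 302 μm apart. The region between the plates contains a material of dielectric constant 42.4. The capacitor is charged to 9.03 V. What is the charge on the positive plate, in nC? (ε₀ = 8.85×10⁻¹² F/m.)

Q ≈ 1.07 nC

A = π(5.50 mm)² = 9.50×10⁻⁵ m².
C = κε₀A/d = 42.4 × 8.85×10⁻¹² × 9.50×10⁻⁵ / 3.02×10⁻⁴ = 1.18×10⁻¹⁰ F.
Q = CV = 1.18×10⁻¹⁰ × 9.03 = 1.07×10⁻⁹ C.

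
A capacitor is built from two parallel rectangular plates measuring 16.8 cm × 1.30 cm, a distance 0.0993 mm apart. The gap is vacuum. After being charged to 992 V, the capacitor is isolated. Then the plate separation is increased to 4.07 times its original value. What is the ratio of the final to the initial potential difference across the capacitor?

4.07

Isolated ⇒ Q is held fixed.
C₂ = 0.246 C₁ and V = Q/C, so V₂/V₁ = C₁/C₂ = 4.07.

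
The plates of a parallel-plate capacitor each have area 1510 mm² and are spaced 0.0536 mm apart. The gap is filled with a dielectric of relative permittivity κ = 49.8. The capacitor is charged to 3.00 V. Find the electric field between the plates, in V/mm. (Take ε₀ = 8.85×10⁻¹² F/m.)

56.0 V/mm

E = V/d = 3.00 / 5.36×10⁻⁵ = 5.60×10⁴ V/m.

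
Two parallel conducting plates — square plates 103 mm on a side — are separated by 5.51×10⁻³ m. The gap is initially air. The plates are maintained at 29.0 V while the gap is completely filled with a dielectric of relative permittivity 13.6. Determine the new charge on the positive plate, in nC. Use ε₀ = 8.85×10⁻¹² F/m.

A = (103 mm)² = 1.06×10⁻² m².
Initially C₁ = ε₀A/d = 8.85×10⁻¹² × 1.06×10⁻² / 5.51×10⁻³ = 1.70×10⁻¹¹ F.
Q₁ = 4.94×10⁻¹⁰ C.
Battery connected ⇒ V is held fixed. C₂ = 13.6 C₁ and Q = CV, so Q₂/Q₁ = C₂/C₁ = 13.6.
Q₂ = 13.6 × 4.94×10⁻¹⁰ = 6.72×10⁻⁹ C.

6.72 nC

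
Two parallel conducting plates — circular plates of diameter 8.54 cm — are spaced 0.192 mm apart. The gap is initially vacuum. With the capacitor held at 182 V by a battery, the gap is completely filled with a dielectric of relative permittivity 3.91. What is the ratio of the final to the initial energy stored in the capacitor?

Battery connected ⇒ V is held fixed.
C₂ = 3.91 C₁ and U = ½CV², so U₂/U₁ = C₂/C₁ = 3.91.

U₂/U₁ ≈ 3.91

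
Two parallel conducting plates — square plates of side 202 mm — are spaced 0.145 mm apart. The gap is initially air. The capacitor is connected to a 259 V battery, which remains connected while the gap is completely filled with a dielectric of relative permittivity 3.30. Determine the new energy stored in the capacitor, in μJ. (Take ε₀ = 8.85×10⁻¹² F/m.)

276 μJ

A = (202 mm)² = 4.08×10⁻² m².
Initially C₁ = ε₀A/d = 8.85×10⁻¹² × 4.08×10⁻² / 1.45×10⁻⁴ = 2.49×10⁻⁹ F.
U₁ = 8.35×10⁻⁵ J.
Battery connected ⇒ V is held fixed. C₂ = 3.30 C₁ and U = ½CV², so U₂/U₁ = C₂/C₁ = 3.30.
U₂ = 3.30 × 8.35×10⁻⁵ = 2.76×10⁻⁴ J.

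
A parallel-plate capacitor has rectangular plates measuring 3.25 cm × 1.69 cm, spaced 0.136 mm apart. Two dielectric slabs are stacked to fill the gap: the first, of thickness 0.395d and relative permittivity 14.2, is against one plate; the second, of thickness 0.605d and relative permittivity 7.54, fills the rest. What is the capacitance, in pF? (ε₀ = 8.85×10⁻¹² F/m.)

331 pF

A = 3.25 × 1.69 cm² = 5.49×10⁻⁴ m².
Stacked slabs ⇒ two capacitors in series, each with the full plate area.
C₁ = κ₁ε₀A/d₁ = 14.2 × 8.85×10⁻¹² × 5.49×10⁻⁴ / 5.37×10⁻⁵ = 1.28×10⁻⁹ F.
C₂ = κ₂ε₀A/d₂ = 7.54 × 8.85×10⁻¹² × 5.49×10⁻⁴ / 8.23×10⁻⁵ = 4.45×10⁻¹⁰ F.
C = (1/C₁ + 1/C₂)⁻¹ = 3.31×10⁻¹⁰ F.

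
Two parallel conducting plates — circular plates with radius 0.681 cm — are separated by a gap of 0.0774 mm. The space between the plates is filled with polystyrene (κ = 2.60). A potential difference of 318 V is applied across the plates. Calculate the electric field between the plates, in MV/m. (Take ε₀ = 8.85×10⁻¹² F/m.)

E = V/d = 318 / 7.74×10⁻⁵ = 4.11×10⁶ V/m.

4.11 MV/m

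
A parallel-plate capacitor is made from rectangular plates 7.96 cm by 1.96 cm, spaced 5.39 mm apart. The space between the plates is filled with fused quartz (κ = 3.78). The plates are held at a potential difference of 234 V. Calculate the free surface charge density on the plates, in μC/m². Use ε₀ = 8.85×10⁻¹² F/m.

A = 7.96 × 1.96 cm² = 1.56×10⁻³ m².
C = κε₀A/d = 3.78 × 8.85×10⁻¹² × 1.56×10⁻³ / 5.39×10⁻³ = 9.68×10⁻¹² F.
σ = Q/A = CV/A = 9.68×10⁻¹² × 234 / 1.56×10⁻³ = 1.45×10⁻⁶ C/m².

1.45 μC/m²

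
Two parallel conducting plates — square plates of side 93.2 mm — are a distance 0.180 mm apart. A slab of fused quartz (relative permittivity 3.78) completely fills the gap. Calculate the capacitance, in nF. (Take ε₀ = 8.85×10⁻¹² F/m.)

1.61 nF

A = (93.2 mm)² = 8.69×10⁻³ m².
C = κε₀A/d = 3.78 × 8.85×10⁻¹² × 8.69×10⁻³ / 1.80×10⁻⁴ = 1.61×10⁻⁹ F.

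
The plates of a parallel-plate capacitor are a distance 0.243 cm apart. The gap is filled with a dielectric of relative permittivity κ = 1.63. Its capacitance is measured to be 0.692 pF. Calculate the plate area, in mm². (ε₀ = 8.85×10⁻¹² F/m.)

A = Cd/(κε₀) = 6.92×10⁻¹³ × 2.43×10⁻³ / (1.63 × 8.85×10⁻¹²) = 1.17×10⁻⁴ m².

117 mm²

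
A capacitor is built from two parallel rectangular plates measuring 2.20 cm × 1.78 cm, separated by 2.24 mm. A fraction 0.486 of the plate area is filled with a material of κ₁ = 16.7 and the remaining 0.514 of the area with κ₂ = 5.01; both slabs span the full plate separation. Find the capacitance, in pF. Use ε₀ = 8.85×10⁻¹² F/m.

A = 2.20 × 1.78 cm² = 3.92×10⁻⁴ m².
Side-by-side slabs ⇒ two capacitors in parallel, each spanning the full gap.
C₁ = κ₁ε₀A₁/d = 16.7 × 8.85×10⁻¹² × 1.90×10⁻⁴ / 2.24×10⁻³ = 1.26×10⁻¹¹ F.
C₂ = κ₂ε₀A₂/d = 5.01 × 8.85×10⁻¹² × 2.01×10⁻⁴ / 2.24×10⁻³ = 3.98×10⁻¹² F.
C = C₁ + C₂ = 1.65×10⁻¹¹ F.

C ≈ 16.5 pF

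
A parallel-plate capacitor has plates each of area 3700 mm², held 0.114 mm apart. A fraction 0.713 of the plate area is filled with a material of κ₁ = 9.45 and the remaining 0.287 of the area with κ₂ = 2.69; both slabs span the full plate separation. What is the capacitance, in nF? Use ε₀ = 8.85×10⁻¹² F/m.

C ≈ 2.16 nF

A = 3700 mm² = 3.70×10⁻³ m².
Side-by-side slabs ⇒ two capacitors in parallel, each spanning the full gap.
C₁ = κ₁ε₀A₁/d = 9.45 × 8.85×10⁻¹² × 2.64×10⁻³ / 1.14×10⁻⁴ = 1.94×10⁻⁹ F.
C₂ = κ₂ε₀A₂/d = 2.69 × 8.85×10⁻¹² × 1.06×10⁻³ / 1.14×10⁻⁴ = 2.22×10⁻¹⁰ F.
C = C₁ + C₂ = 2.16×10⁻⁹ F.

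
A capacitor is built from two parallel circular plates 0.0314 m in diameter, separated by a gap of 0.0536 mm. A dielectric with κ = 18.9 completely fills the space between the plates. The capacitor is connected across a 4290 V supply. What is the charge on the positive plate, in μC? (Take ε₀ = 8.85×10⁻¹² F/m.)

A = π(0.0314/2 m)² = 7.74×10⁻⁴ m².
C = κε₀A/d = 18.9 × 8.85×10⁻¹² × 7.74×10⁻⁴ / 5.36×10⁻⁵ = 2.42×10⁻⁹ F.
Q = CV = 2.42×10⁻⁹ × 4290 = 1.04×10⁻⁵ C.

10.4 μC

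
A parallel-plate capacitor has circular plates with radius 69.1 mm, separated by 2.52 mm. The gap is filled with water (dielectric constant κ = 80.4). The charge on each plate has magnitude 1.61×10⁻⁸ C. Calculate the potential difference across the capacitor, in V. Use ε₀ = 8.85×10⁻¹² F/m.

A = π(69.1 mm)² = 1.50×10⁻² m².
C = κε₀A/d = 80.4 × 8.85×10⁻¹² × 1.50×10⁻² / 2.52×10⁻³ = 4.24×10⁻⁹ F.
V = Q/C = 1.61×10⁻⁸ / 4.24×10⁻⁹ = 3.80 V.

V ≈ 3.80 V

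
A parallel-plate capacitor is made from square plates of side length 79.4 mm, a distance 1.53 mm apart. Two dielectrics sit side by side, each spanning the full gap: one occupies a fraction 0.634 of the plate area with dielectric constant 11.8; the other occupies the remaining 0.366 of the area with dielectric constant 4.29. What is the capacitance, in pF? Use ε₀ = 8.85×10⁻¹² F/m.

330 pF

A = (79.4 mm)² = 6.30×10⁻³ m².
Side-by-side slabs ⇒ two capacitors in parallel, each spanning the full gap.
C₁ = κ₁ε₀A₁/d = 11.8 × 8.85×10⁻¹² × 4.00×10⁻³ / 1.53×10⁻³ = 2.73×10⁻¹⁰ F.
C₂ = κ₂ε₀A₂/d = 4.29 × 8.85×10⁻¹² × 2.31×10⁻³ / 1.53×10⁻³ = 5.73×10⁻¹¹ F.
C = C₁ + C₂ = 3.30×10⁻¹⁰ F.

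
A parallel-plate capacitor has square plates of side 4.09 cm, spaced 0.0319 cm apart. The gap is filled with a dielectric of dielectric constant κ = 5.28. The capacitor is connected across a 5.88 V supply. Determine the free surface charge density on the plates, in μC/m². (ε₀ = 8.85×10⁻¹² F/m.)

A = (4.09 cm)² = 1.67×10⁻³ m².
C = κε₀A/d = 5.28 × 8.85×10⁻¹² × 1.67×10⁻³ / 3.19×10⁻⁴ = 2.45×10⁻¹⁰ F.
σ = Q/A = CV/A = 2.45×10⁻¹⁰ × 5.88 / 1.67×10⁻³ = 8.61×10⁻⁷ C/m².

0.861 μC/m²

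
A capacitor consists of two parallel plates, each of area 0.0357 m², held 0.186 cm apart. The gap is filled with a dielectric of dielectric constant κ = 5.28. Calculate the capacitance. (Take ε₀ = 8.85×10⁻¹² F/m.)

C = κε₀A/d = 5.28 × 8.85×10⁻¹² × 3.57×10⁻² / 1.86×10⁻³ = 8.97×10⁻¹⁰ F.

0.897 nF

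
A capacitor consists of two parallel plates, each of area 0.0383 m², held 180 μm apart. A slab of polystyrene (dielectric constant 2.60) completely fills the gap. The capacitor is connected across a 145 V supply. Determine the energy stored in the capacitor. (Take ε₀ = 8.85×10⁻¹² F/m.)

U ≈ 51.5 μJ

C = κε₀A/d = 2.60 × 8.85×10⁻¹² × 3.83×10⁻² / 1.80×10⁻⁴ = 4.90×10⁻⁹ F.
U = ½CV² = ½ × 4.90×10⁻⁹ × (145)² = 5.15×10⁻⁵ J.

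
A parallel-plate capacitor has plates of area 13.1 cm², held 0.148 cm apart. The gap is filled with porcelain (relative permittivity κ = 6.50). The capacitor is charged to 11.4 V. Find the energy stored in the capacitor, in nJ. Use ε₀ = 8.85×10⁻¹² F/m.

3.31 nJ

A = 13.1 cm² = 1.31×10⁻³ m².
C = κε₀A/d = 6.50 × 8.85×10⁻¹² × 1.31×10⁻³ / 1.48×10⁻³ = 5.09×10⁻¹¹ F.
U = ½CV² = ½ × 5.09×10⁻¹¹ × (11.4)² = 3.31×10⁻⁹ J.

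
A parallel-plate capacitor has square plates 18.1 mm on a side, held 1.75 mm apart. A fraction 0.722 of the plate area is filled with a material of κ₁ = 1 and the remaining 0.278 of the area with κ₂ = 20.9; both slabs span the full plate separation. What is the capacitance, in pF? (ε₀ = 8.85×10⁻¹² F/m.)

A = (18.1 mm)² = 3.28×10⁻⁴ m².
Side-by-side slabs ⇒ two capacitors in parallel, each spanning the full gap.
C₁ = κ₁ε₀A₁/d = 1.00 × 8.85×10⁻¹² × 2.37×10⁻⁴ / 1.75×10⁻³ = 1.20×10⁻¹² F.
C₂ = κ₂ε₀A₂/d = 20.9 × 8.85×10⁻¹² × 9.11×10⁻⁵ / 1.75×10⁻³ = 9.63×10⁻¹² F.
C = C₁ + C₂ = 1.08×10⁻¹¹ F.

10.8 pF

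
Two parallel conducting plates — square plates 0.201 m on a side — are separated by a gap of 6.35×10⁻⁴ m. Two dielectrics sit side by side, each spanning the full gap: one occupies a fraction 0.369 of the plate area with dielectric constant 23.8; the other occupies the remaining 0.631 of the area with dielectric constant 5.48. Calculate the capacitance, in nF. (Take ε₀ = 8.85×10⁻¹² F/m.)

A = (0.201 m)² = 4.04×10⁻² m².
Side-by-side slabs ⇒ two capacitors in parallel, each spanning the full gap.
C₁ = κ₁ε₀A₁/d = 23.8 × 8.85×10⁻¹² × 1.49×10⁻² / 6.35×10⁻⁴ = 4.94×10⁻⁹ F.
C₂ = κ₂ε₀A₂/d = 5.48 × 8.85×10⁻¹² × 2.55×10⁻² / 6.35×10⁻⁴ = 1.95×10⁻⁹ F.
C = C₁ + C₂ = 6.89×10⁻⁹ F.

C ≈ 6.89 nF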